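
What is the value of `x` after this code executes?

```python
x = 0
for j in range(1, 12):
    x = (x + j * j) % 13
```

Let's trace through this code step by step.

Initialize: x = 0
Entering loop: for j in range(1, 12):

After execution: x = 12
12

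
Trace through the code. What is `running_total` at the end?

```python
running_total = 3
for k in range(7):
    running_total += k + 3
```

Let's trace through this code step by step.

Initialize: running_total = 3
Entering loop: for k in range(7):

After execution: running_total = 45
45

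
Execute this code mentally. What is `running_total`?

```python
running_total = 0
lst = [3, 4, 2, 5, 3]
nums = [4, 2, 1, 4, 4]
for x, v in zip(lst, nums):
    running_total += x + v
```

Let's trace through this code step by step.

Initialize: running_total = 0
Initialize: lst = [3, 4, 2, 5, 3]
Initialize: nums = [4, 2, 1, 4, 4]
Entering loop: for x, v in zip(lst, nums):

After execution: running_total = 32
32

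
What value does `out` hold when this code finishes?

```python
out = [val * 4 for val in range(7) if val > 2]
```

Let's trace through this code step by step.

Initialize: out = [val * 4 for val in range(7) if val > 2]

After execution: out = [12, 16, 20, 24]
[12, 16, 20, 24]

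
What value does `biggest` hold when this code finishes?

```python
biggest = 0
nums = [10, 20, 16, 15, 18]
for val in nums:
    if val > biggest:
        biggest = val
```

Let's trace through this code step by step.

Initialize: biggest = 0
Initialize: nums = [10, 20, 16, 15, 18]
Entering loop: for val in nums:

After execution: biggest = 20
20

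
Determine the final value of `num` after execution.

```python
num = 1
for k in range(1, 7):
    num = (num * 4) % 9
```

Let's trace through this code step by step.

Initialize: num = 1
Entering loop: for k in range(1, 7):

After execution: num = 1
1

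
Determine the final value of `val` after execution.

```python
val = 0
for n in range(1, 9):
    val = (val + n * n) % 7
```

Let's trace through this code step by step.

Initialize: val = 0
Entering loop: for n in range(1, 9):

After execution: val = 1
1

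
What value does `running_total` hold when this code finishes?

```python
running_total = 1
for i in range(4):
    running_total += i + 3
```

Let's trace through this code step by step.

Initialize: running_total = 1
Entering loop: for i in range(4):

After execution: running_total = 19
19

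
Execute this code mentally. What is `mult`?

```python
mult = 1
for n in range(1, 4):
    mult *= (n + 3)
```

Let's trace through this code step by step.

Initialize: mult = 1
Entering loop: for n in range(1, 4):

After execution: mult = 120
120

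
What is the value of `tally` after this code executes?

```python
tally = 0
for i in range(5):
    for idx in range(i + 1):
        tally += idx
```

Let's trace through this code step by step.

Initialize: tally = 0
Entering loop: for i in range(5):

After execution: tally = 20
20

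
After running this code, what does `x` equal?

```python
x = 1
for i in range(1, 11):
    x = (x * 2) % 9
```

Let's trace through this code step by step.

Initialize: x = 1
Entering loop: for i in range(1, 11):

After execution: x = 7
7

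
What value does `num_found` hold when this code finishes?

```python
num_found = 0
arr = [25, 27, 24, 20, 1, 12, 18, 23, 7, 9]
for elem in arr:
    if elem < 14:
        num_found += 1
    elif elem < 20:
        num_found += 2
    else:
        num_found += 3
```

Let's trace through this code step by step.

Initialize: num_found = 0
Initialize: arr = [25, 27, 24, 20, 1, 12, 18, 23, 7, 9]
Entering loop: for elem in arr:

After execution: num_found = 21
21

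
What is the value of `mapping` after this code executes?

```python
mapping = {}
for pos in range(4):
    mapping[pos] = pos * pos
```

Let's trace through this code step by step.

Initialize: mapping = {}
Entering loop: for pos in range(4):

After execution: mapping = {0: 0, 1: 1, 2: 4, 3: 9}
{0: 0, 1: 1, 2: 4, 3: 9}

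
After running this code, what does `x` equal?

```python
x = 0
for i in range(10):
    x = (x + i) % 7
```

Let's trace through this code step by step.

Initialize: x = 0
Entering loop: for i in range(10):

After execution: x = 3
3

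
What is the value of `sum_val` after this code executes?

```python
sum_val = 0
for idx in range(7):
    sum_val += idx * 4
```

Let's trace through this code step by step.

Initialize: sum_val = 0
Entering loop: for idx in range(7):

After execution: sum_val = 84
84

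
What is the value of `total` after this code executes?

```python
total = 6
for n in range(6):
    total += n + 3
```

Let's trace through this code step by step.

Initialize: total = 6
Entering loop: for n in range(6):

After execution: total = 39
39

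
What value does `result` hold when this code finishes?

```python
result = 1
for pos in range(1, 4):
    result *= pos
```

Let's trace through this code step by step.

Initialize: result = 1
Entering loop: for pos in range(1, 4):

After execution: result = 6
6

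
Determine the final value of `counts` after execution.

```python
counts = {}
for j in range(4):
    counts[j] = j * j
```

Let's trace through this code step by step.

Initialize: counts = {}
Entering loop: for j in range(4):

After execution: counts = {0: 0, 1: 1, 2: 4, 3: 9}
{0: 0, 1: 1, 2: 4, 3: 9}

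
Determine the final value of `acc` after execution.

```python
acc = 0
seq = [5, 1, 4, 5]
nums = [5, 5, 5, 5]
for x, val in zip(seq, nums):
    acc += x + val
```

Let's trace through this code step by step.

Initialize: acc = 0
Initialize: seq = [5, 1, 4, 5]
Initialize: nums = [5, 5, 5, 5]
Entering loop: for x, val in zip(seq, nums):

After execution: acc = 35
35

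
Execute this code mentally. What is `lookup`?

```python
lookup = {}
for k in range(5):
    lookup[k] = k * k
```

Let's trace through this code step by step.

Initialize: lookup = {}
Entering loop: for k in range(5):

After execution: lookup = {0: 0, 1: 1, 2: 4, 3: 9, 4: 16}
{0: 0, 1: 1, 2: 4, 3: 9, 4: 16}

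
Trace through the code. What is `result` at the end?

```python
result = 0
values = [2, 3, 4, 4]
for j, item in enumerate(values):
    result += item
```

Let's trace through this code step by step.

Initialize: result = 0
Initialize: values = [2, 3, 4, 4]
Entering loop: for j, item in enumerate(values):

After execution: result = 13
13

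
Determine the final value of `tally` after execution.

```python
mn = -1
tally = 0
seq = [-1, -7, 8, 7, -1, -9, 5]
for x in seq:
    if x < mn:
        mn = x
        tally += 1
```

Let's trace through this code step by step.

Initialize: mn = -1
Initialize: tally = 0
Initialize: seq = [-1, -7, 8, 7, -1, -9, 5]
Entering loop: for x in seq:

After execution: tally = 2
2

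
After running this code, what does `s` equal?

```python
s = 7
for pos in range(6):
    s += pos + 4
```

Let's trace through this code step by step.

Initialize: s = 7
Entering loop: for pos in range(6):

After execution: s = 46
46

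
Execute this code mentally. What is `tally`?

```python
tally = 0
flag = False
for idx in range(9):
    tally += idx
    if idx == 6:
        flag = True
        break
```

Let's trace through this code step by step.

Initialize: tally = 0
Initialize: flag = False
Entering loop: for idx in range(9):

After execution: tally = 21
21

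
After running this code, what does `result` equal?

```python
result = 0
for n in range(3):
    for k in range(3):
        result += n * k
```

Let's trace through this code step by step.

Initialize: result = 0
Entering loop: for n in range(3):

After execution: result = 9
9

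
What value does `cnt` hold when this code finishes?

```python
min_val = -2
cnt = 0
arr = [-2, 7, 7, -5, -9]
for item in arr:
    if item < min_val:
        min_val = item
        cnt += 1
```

Let's trace through this code step by step.

Initialize: min_val = -2
Initialize: cnt = 0
Initialize: arr = [-2, 7, 7, -5, -9]
Entering loop: for item in arr:

After execution: cnt = 2
2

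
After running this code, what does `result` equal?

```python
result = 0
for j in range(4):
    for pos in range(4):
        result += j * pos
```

Let's trace through this code step by step.

Initialize: result = 0
Entering loop: for j in range(4):

After execution: result = 36
36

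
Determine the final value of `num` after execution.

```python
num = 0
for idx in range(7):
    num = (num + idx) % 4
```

Let's trace through this code step by step.

Initialize: num = 0
Entering loop: for idx in range(7):

After execution: num = 1
1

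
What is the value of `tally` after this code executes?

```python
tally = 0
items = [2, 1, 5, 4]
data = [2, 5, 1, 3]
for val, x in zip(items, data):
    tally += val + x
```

Let's trace through this code step by step.

Initialize: tally = 0
Initialize: items = [2, 1, 5, 4]
Initialize: data = [2, 5, 1, 3]
Entering loop: for val, x in zip(items, data):

After execution: tally = 23
23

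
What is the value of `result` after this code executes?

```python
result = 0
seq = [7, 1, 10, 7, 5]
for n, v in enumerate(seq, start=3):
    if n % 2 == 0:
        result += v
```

Let's trace through this code step by step.

Initialize: result = 0
Initialize: seq = [7, 1, 10, 7, 5]
Entering loop: for n, v in enumerate(seq, start=3):

After execution: result = 8
8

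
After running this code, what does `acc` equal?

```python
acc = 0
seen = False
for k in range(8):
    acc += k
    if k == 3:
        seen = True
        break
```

Let's trace through this code step by step.

Initialize: acc = 0
Initialize: seen = False
Entering loop: for k in range(8):

After execution: acc = 6
6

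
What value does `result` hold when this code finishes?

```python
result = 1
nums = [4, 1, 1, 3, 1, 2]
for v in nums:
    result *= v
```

Let's trace through this code step by step.

Initialize: result = 1
Initialize: nums = [4, 1, 1, 3, 1, 2]
Entering loop: for v in nums:

After execution: result = 24
24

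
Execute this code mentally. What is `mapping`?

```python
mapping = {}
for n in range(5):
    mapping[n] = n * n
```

Let's trace through this code step by step.

Initialize: mapping = {}
Entering loop: for n in range(5):

After execution: mapping = {0: 0, 1: 1, 2: 4, 3: 9, 4: 16}
{0: 0, 1: 1, 2: 4, 3: 9, 4: 16}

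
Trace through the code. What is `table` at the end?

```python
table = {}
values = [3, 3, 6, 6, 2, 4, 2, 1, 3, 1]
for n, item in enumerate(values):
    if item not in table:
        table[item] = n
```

Let's trace through this code step by step.

Initialize: table = {}
Initialize: values = [3, 3, 6, 6, 2, 4, 2, 1, 3, 1]
Entering loop: for n, item in enumerate(values):

After execution: table = {3: 0, 6: 2, 2: 4, 4: 5, 1: 7}
{3: 0, 6: 2, 2: 4, 4: 5, 1: 7}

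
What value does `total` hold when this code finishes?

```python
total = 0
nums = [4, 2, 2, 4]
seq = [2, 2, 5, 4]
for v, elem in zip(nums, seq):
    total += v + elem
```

Let's trace through this code step by step.

Initialize: total = 0
Initialize: nums = [4, 2, 2, 4]
Initialize: seq = [2, 2, 5, 4]
Entering loop: for v, elem in zip(nums, seq):

After execution: total = 25
25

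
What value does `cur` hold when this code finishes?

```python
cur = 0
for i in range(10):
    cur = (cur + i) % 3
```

Let's trace through this code step by step.

Initialize: cur = 0
Entering loop: for i in range(10):

After execution: cur = 0
0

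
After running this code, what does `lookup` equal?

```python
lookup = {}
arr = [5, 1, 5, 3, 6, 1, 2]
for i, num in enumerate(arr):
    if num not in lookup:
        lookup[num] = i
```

Let's trace through this code step by step.

Initialize: lookup = {}
Initialize: arr = [5, 1, 5, 3, 6, 1, 2]
Entering loop: for i, num in enumerate(arr):

After execution: lookup = {5: 0, 1: 1, 3: 3, 6: 4, 2: 6}
{5: 0, 1: 1, 3: 3, 6: 4, 2: 6}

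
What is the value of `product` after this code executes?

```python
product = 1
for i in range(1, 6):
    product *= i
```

Let's trace through this code step by step.

Initialize: product = 1
Entering loop: for i in range(1, 6):

After execution: product = 120
120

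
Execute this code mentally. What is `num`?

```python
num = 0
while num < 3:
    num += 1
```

Let's trace through this code step by step.

Initialize: num = 0
Entering loop: while num < 3:

After execution: num = 3
3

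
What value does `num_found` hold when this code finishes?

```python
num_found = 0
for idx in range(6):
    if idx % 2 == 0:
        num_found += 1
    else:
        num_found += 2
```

Let's trace through this code step by step.

Initialize: num_found = 0
Entering loop: for idx in range(6):

After execution: num_found = 9
9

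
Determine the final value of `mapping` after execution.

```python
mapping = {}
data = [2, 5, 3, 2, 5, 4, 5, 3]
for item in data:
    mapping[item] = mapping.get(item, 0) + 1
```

Let's trace through this code step by step.

Initialize: mapping = {}
Initialize: data = [2, 5, 3, 2, 5, 4, 5, 3]
Entering loop: for item in data:

After execution: mapping = {2: 2, 5: 3, 3: 2, 4: 1}
{2: 2, 5: 3, 3: 2, 4: 1}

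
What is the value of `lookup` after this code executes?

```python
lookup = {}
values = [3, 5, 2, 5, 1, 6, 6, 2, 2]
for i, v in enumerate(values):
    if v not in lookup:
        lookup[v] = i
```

Let's trace through this code step by step.

Initialize: lookup = {}
Initialize: values = [3, 5, 2, 5, 1, 6, 6, 2, 2]
Entering loop: for i, v in enumerate(values):

After execution: lookup = {3: 0, 5: 1, 2: 2, 1: 4, 6: 5}
{3: 0, 5: 1, 2: 2, 1: 4, 6: 5}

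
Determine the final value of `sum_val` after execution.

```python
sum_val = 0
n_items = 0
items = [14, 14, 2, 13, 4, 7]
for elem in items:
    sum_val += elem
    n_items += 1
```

Let's trace through this code step by step.

Initialize: sum_val = 0
Initialize: n_items = 0
Initialize: items = [14, 14, 2, 13, 4, 7]
Entering loop: for elem in items:

After execution: sum_val = 54
54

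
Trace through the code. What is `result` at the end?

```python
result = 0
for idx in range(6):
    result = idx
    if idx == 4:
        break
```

Let's trace through this code step by step.

Initialize: result = 0
Entering loop: for idx in range(6):

After execution: result = 4
4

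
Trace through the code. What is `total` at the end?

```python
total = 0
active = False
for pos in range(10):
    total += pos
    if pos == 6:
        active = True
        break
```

Let's trace through this code step by step.

Initialize: total = 0
Initialize: active = False
Entering loop: for pos in range(10):

After execution: total = 21
21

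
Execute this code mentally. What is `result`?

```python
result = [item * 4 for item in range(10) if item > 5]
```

Let's trace through this code step by step.

Initialize: result = [item * 4 for item in range(10) if item > 5]

After execution: result = [24, 28, 32, 36]
[24, 28, 32, 36]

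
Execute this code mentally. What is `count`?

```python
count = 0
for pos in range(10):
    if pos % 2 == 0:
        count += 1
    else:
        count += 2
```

Let's trace through this code step by step.

Initialize: count = 0
Entering loop: for pos in range(10):

After execution: count = 15
15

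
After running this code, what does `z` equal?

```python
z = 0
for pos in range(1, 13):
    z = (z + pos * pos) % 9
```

Let's trace through this code step by step.

Initialize: z = 0
Entering loop: for pos in range(1, 13):

After execution: z = 2
2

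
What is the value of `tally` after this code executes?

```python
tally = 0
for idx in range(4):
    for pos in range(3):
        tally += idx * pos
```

Let's trace through this code step by step.

Initialize: tally = 0
Entering loop: for idx in range(4):

After execution: tally = 18
18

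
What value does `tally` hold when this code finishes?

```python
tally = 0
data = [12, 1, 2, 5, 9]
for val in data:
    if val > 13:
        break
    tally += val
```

Let's trace through this code step by step.

Initialize: tally = 0
Initialize: data = [12, 1, 2, 5, 9]
Entering loop: for val in data:

After execution: tally = 29
29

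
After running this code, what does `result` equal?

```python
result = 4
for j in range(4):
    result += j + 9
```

Let's trace through this code step by step.

Initialize: result = 4
Entering loop: for j in range(4):

After execution: result = 46
46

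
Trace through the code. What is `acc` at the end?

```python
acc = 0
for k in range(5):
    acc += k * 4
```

Let's trace through this code step by step.

Initialize: acc = 0
Entering loop: for k in range(5):

After execution: acc = 40
40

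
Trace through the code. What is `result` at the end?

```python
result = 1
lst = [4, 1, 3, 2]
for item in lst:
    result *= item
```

Let's trace through this code step by step.

Initialize: result = 1
Initialize: lst = [4, 1, 3, 2]
Entering loop: for item in lst:

After execution: result = 24
24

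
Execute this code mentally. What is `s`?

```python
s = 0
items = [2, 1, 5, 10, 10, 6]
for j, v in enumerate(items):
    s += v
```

Let's trace through this code step by step.

Initialize: s = 0
Initialize: items = [2, 1, 5, 10, 10, 6]
Entering loop: for j, v in enumerate(items):

After execution: s = 34
34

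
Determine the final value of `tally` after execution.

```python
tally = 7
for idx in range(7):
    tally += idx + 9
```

Let's trace through this code step by step.

Initialize: tally = 7
Entering loop: for idx in range(7):

After execution: tally = 91
91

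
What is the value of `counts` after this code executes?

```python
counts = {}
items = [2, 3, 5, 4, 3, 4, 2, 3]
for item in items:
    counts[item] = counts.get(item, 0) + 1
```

Let's trace through this code step by step.

Initialize: counts = {}
Initialize: items = [2, 3, 5, 4, 3, 4, 2, 3]
Entering loop: for item in items:

After execution: counts = {2: 2, 3: 3, 5: 1, 4: 2}
{2: 2, 3: 3, 5: 1, 4: 2}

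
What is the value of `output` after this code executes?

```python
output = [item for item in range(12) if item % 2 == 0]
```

Let's trace through this code step by step.

Initialize: output = [item for item in range(12) if item % 2 == 0]

After execution: output = [0, 2, 4, 6, 8, 10]
[0, 2, 4, 6, 8, 10]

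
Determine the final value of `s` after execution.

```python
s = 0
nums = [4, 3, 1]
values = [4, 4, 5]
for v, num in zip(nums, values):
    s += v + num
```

Let's trace through this code step by step.

Initialize: s = 0
Initialize: nums = [4, 3, 1]
Initialize: values = [4, 4, 5]
Entering loop: for v, num in zip(nums, values):

After execution: s = 21
21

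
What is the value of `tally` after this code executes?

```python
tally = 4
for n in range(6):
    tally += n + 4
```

Let's trace through this code step by step.

Initialize: tally = 4
Entering loop: for n in range(6):

After execution: tally = 43
43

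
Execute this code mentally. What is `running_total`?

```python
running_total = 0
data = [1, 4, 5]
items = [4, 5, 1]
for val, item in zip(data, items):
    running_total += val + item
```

Let's trace through this code step by step.

Initialize: running_total = 0
Initialize: data = [1, 4, 5]
Initialize: items = [4, 5, 1]
Entering loop: for val, item in zip(data, items):

After execution: running_total = 20
20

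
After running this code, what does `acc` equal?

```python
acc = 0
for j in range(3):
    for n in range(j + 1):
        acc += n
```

Let's trace through this code step by step.

Initialize: acc = 0
Entering loop: for j in range(3):

After execution: acc = 4
4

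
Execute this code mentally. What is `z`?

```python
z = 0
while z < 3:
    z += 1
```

Let's trace through this code step by step.

Initialize: z = 0
Entering loop: while z < 3:

After execution: z = 3
3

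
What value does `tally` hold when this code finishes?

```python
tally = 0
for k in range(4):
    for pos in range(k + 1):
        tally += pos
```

Let's trace through this code step by step.

Initialize: tally = 0
Entering loop: for k in range(4):

After execution: tally = 10
10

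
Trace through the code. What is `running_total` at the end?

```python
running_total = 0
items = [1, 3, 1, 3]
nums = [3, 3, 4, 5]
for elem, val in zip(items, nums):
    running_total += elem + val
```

Let's trace through this code step by step.

Initialize: running_total = 0
Initialize: items = [1, 3, 1, 3]
Initialize: nums = [3, 3, 4, 5]
Entering loop: for elem, val in zip(items, nums):

After execution: running_total = 23
23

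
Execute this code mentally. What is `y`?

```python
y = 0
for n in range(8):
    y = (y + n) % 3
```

Let's trace through this code step by step.

Initialize: y = 0
Entering loop: for n in range(8):

After execution: y = 1
1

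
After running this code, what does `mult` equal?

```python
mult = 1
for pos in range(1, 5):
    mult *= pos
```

Let's trace through this code step by step.

Initialize: mult = 1
Entering loop: for pos in range(1, 5):

After execution: mult = 24
24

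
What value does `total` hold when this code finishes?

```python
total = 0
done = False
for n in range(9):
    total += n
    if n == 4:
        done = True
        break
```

Let's trace through this code step by step.

Initialize: total = 0
Initialize: done = False
Entering loop: for n in range(9):

After execution: total = 10
10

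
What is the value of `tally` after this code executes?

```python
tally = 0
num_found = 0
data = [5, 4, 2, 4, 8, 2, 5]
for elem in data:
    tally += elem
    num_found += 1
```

Let's trace through this code step by step.

Initialize: tally = 0
Initialize: num_found = 0
Initialize: data = [5, 4, 2, 4, 8, 2, 5]
Entering loop: for elem in data:

After execution: tally = 30
30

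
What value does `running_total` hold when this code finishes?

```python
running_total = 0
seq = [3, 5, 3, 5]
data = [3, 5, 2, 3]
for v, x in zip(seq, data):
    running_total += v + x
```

Let's trace through this code step by step.

Initialize: running_total = 0
Initialize: seq = [3, 5, 3, 5]
Initialize: data = [3, 5, 2, 3]
Entering loop: for v, x in zip(seq, data):

After execution: running_total = 29
29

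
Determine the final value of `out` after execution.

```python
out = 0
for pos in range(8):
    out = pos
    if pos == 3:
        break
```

Let's trace through this code step by step.

Initialize: out = 0
Entering loop: for pos in range(8):

After execution: out = 3
3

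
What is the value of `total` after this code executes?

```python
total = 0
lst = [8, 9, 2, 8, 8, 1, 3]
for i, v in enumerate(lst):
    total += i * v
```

Let's trace through this code step by step.

Initialize: total = 0
Initialize: lst = [8, 9, 2, 8, 8, 1, 3]
Entering loop: for i, v in enumerate(lst):

After execution: total = 92
92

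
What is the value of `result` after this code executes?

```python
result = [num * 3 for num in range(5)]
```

Let's trace through this code step by step.

Initialize: result = [num * 3 for num in range(5)]

After execution: result = [0, 3, 6, 9, 12]
[0, 3, 6, 9, 12]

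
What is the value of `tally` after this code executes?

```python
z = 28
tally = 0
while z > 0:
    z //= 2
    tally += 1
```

Let's trace through this code step by step.

Initialize: z = 28
Initialize: tally = 0
Entering loop: while z > 0:

After execution: tally = 5
5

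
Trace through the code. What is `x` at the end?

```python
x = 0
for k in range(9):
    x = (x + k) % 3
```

Let's trace through this code step by step.

Initialize: x = 0
Entering loop: for k in range(9):

After execution: x = 0
0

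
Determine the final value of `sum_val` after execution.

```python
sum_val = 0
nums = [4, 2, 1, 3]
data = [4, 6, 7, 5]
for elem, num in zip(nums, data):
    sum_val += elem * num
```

Let's trace through this code step by step.

Initialize: sum_val = 0
Initialize: nums = [4, 2, 1, 3]
Initialize: data = [4, 6, 7, 5]
Entering loop: for elem, num in zip(nums, data):

After execution: sum_val = 50
50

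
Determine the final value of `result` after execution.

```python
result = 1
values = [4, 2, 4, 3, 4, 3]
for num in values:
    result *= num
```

Let's trace through this code step by step.

Initialize: result = 1
Initialize: values = [4, 2, 4, 3, 4, 3]
Entering loop: for num in values:

After execution: result = 1152
1152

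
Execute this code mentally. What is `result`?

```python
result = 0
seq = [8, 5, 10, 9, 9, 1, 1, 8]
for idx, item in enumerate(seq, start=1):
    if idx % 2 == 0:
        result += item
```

Let's trace through this code step by step.

Initialize: result = 0
Initialize: seq = [8, 5, 10, 9, 9, 1, 1, 8]
Entering loop: for idx, item in enumerate(seq, start=1):

After execution: result = 23
23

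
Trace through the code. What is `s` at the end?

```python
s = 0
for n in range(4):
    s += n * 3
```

Let's trace through this code step by step.

Initialize: s = 0
Entering loop: for n in range(4):

After execution: s = 18
18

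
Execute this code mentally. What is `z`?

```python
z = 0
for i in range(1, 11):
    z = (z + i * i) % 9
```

Let's trace through this code step by step.

Initialize: z = 0
Entering loop: for i in range(1, 11):

After execution: z = 7
7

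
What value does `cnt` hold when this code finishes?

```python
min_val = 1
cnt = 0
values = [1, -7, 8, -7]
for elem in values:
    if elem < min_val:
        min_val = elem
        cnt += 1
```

Let's trace through this code step by step.

Initialize: min_val = 1
Initialize: cnt = 0
Initialize: values = [1, -7, 8, -7]
Entering loop: for elem in values:

After execution: cnt = 1
1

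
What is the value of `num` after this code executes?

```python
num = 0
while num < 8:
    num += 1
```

Let's trace through this code step by step.

Initialize: num = 0
Entering loop: while num < 8:

After execution: num = 8
8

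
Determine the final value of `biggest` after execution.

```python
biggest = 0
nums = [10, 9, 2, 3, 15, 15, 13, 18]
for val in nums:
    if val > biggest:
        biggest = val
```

Let's trace through this code step by step.

Initialize: biggest = 0
Initialize: nums = [10, 9, 2, 3, 15, 15, 13, 18]
Entering loop: for val in nums:

After execution: biggest = 18
18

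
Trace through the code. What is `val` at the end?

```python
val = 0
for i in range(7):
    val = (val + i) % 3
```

Let's trace through this code step by step.

Initialize: val = 0
Entering loop: for i in range(7):

After execution: val = 0
0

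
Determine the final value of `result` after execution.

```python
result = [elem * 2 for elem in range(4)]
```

Let's trace through this code step by step.

Initialize: result = [elem * 2 for elem in range(4)]

After execution: result = [0, 2, 4, 6]
[0, 2, 4, 6]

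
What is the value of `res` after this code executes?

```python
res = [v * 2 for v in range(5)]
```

Let's trace through this code step by step.

Initialize: res = [v * 2 for v in range(5)]

After execution: res = [0, 2, 4, 6, 8]
[0, 2, 4, 6, 8]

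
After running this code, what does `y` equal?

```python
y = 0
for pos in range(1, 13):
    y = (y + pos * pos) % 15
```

Let's trace through this code step by step.

Initialize: y = 0
Entering loop: for pos in range(1, 13):

After execution: y = 5
5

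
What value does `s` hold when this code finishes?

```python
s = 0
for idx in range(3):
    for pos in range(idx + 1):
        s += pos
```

Let's trace through this code step by step.

Initialize: s = 0
Entering loop: for idx in range(3):

After execution: s = 4
4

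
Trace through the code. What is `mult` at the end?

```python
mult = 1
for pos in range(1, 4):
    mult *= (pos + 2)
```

Let's trace through this code step by step.

Initialize: mult = 1
Entering loop: for pos in range(1, 4):

After execution: mult = 60
60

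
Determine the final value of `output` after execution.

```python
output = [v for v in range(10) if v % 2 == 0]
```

Let's trace through this code step by step.

Initialize: output = [v for v in range(10) if v % 2 == 0]

After execution: output = [0, 2, 4, 6, 8]
[0, 2, 4, 6, 8]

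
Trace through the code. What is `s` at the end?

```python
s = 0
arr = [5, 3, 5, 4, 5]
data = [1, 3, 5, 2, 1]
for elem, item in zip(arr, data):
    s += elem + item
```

Let's trace through this code step by step.

Initialize: s = 0
Initialize: arr = [5, 3, 5, 4, 5]
Initialize: data = [1, 3, 5, 2, 1]
Entering loop: for elem, item in zip(arr, data):

After execution: s = 34
34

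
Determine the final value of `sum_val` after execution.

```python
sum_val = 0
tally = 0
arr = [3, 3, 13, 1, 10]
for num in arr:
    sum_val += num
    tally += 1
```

Let's trace through this code step by step.

Initialize: sum_val = 0
Initialize: tally = 0
Initialize: arr = [3, 3, 13, 1, 10]
Entering loop: for num in arr:

After execution: sum_val = 30
30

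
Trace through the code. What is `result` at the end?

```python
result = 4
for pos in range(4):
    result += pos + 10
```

Let's trace through this code step by step.

Initialize: result = 4
Entering loop: for pos in range(4):

After execution: result = 50
50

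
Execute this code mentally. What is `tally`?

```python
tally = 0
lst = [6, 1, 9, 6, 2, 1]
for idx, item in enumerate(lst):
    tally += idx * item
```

Let's trace through this code step by step.

Initialize: tally = 0
Initialize: lst = [6, 1, 9, 6, 2, 1]
Entering loop: for idx, item in enumerate(lst):

After execution: tally = 50
50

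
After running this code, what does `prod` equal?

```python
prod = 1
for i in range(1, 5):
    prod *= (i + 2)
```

Let's trace through this code step by step.

Initialize: prod = 1
Entering loop: for i in range(1, 5):

After execution: prod = 360
360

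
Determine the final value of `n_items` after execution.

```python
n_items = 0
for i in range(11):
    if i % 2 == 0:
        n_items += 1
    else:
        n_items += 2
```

Let's trace through this code step by step.

Initialize: n_items = 0
Entering loop: for i in range(11):

After execution: n_items = 16
16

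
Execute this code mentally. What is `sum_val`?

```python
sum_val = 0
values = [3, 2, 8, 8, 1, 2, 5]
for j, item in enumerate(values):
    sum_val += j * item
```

Let's trace through this code step by step.

Initialize: sum_val = 0
Initialize: values = [3, 2, 8, 8, 1, 2, 5]
Entering loop: for j, item in enumerate(values):

After execution: sum_val = 86
86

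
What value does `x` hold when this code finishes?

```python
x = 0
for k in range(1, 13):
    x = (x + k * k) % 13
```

Let's trace through this code step by step.

Initialize: x = 0
Entering loop: for k in range(1, 13):

After execution: x = 0
0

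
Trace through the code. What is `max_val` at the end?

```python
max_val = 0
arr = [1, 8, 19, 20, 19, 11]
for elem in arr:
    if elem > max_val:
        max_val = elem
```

Let's trace through this code step by step.

Initialize: max_val = 0
Initialize: arr = [1, 8, 19, 20, 19, 11]
Entering loop: for elem in arr:

After execution: max_val = 20
20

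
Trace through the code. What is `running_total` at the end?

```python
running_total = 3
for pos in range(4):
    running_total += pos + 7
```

Let's trace through this code step by step.

Initialize: running_total = 3
Entering loop: for pos in range(4):

After execution: running_total = 37
37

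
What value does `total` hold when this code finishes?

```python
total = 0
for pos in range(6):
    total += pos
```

Let's trace through this code step by step.

Initialize: total = 0
Entering loop: for pos in range(6):

After execution: total = 15
15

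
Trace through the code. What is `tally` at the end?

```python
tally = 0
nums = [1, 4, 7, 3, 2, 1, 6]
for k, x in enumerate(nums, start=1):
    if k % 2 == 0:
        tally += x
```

Let's trace through this code step by step.

Initialize: tally = 0
Initialize: nums = [1, 4, 7, 3, 2, 1, 6]
Entering loop: for k, x in enumerate(nums, start=1):

After execution: tally = 8
8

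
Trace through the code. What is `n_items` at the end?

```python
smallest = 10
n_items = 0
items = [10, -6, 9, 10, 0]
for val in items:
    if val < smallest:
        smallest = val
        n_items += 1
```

Let's trace through this code step by step.

Initialize: smallest = 10
Initialize: n_items = 0
Initialize: items = [10, -6, 9, 10, 0]
Entering loop: for val in items:

After execution: n_items = 1
1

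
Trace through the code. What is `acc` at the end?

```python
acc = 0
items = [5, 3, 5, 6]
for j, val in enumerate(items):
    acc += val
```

Let's trace through this code step by step.

Initialize: acc = 0
Initialize: items = [5, 3, 5, 6]
Entering loop: for j, val in enumerate(items):

After execution: acc = 19
19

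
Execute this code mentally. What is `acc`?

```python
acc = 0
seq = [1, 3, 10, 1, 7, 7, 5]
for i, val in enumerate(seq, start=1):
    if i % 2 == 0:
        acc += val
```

Let's trace through this code step by step.

Initialize: acc = 0
Initialize: seq = [1, 3, 10, 1, 7, 7, 5]
Entering loop: for i, val in enumerate(seq, start=1):

After execution: acc = 11
11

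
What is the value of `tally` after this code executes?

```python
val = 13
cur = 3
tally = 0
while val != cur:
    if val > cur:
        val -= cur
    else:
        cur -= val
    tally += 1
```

Let's trace through this code step by step.

Initialize: val = 13
Initialize: cur = 3
Initialize: tally = 0
Entering loop: while val != cur:

After execution: tally = 6
6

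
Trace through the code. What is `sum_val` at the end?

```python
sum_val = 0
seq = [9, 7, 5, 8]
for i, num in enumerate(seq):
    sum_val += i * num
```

Let's trace through this code step by step.

Initialize: sum_val = 0
Initialize: seq = [9, 7, 5, 8]
Entering loop: for i, num in enumerate(seq):

After execution: sum_val = 41
41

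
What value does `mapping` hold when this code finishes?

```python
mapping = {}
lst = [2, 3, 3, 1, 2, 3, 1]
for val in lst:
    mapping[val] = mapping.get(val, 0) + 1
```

Let's trace through this code step by step.

Initialize: mapping = {}
Initialize: lst = [2, 3, 3, 1, 2, 3, 1]
Entering loop: for val in lst:

After execution: mapping = {2: 2, 3: 3, 1: 2}
{2: 2, 3: 3, 1: 2}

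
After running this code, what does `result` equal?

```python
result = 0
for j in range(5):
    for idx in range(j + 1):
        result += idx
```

Let's trace through this code step by step.

Initialize: result = 0
Entering loop: for j in range(5):

After execution: result = 20
20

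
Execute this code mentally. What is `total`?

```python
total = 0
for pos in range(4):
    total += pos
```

Let's trace through this code step by step.

Initialize: total = 0
Entering loop: for pos in range(4):

After execution: total = 6
6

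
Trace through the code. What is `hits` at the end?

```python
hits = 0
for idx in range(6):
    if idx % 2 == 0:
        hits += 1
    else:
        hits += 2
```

Let's trace through this code step by step.

Initialize: hits = 0
Entering loop: for idx in range(6):

After execution: hits = 9
9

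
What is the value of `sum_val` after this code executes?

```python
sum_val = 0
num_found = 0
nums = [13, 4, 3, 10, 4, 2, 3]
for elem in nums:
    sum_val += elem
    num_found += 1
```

Let's trace through this code step by step.

Initialize: sum_val = 0
Initialize: num_found = 0
Initialize: nums = [13, 4, 3, 10, 4, 2, 3]
Entering loop: for elem in nums:

After execution: sum_val = 39
39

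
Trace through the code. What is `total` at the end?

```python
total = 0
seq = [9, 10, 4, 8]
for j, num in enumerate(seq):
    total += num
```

Let's trace through this code step by step.

Initialize: total = 0
Initialize: seq = [9, 10, 4, 8]
Entering loop: for j, num in enumerate(seq):

After execution: total = 31
31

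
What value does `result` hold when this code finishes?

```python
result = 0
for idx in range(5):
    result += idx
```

Let's trace through this code step by step.

Initialize: result = 0
Entering loop: for idx in range(5):

After execution: result = 10
10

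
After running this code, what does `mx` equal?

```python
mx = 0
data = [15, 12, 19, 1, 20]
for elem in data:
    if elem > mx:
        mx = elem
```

Let's trace through this code step by step.

Initialize: mx = 0
Initialize: data = [15, 12, 19, 1, 20]
Entering loop: for elem in data:

After execution: mx = 20
20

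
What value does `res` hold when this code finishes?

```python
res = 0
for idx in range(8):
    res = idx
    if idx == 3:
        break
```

Let's trace through this code step by step.

Initialize: res = 0
Entering loop: for idx in range(8):

After execution: res = 3
3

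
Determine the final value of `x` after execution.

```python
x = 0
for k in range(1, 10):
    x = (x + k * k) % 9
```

Let's trace through this code step by step.

Initialize: x = 0
Entering loop: for k in range(1, 10):

After execution: x = 6
6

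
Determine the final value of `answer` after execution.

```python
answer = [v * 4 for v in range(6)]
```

Let's trace through this code step by step.

Initialize: answer = [v * 4 for v in range(6)]

After execution: answer = [0, 4, 8, 12, 16, 20]
[0, 4, 8, 12, 16, 20]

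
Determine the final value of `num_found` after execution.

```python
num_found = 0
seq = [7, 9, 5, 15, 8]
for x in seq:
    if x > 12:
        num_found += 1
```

Let's trace through this code step by step.

Initialize: num_found = 0
Initialize: seq = [7, 9, 5, 15, 8]
Entering loop: for x in seq:

After execution: num_found = 1
1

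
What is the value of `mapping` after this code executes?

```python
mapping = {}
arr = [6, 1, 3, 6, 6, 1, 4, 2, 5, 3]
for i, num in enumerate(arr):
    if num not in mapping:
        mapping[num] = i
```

Let's trace through this code step by step.

Initialize: mapping = {}
Initialize: arr = [6, 1, 3, 6, 6, 1, 4, 2, 5, 3]
Entering loop: for i, num in enumerate(arr):

After execution: mapping = {6: 0, 1: 1, 3: 2, 4: 6, 2: 7, 5: 8}
{6: 0, 1: 1, 3: 2, 4: 6, 2: 7, 5: 8}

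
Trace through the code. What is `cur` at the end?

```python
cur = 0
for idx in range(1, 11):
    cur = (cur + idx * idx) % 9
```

Let's trace through this code step by step.

Initialize: cur = 0
Entering loop: for idx in range(1, 11):

After execution: cur = 7
7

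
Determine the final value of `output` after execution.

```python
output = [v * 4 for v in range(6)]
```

Let's trace through this code step by step.

Initialize: output = [v * 4 for v in range(6)]

After execution: output = [0, 4, 8, 12, 16, 20]
[0, 4, 8, 12, 16, 20]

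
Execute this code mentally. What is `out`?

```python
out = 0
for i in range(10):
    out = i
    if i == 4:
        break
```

Let's trace through this code step by step.

Initialize: out = 0
Entering loop: for i in range(10):

After execution: out = 4
4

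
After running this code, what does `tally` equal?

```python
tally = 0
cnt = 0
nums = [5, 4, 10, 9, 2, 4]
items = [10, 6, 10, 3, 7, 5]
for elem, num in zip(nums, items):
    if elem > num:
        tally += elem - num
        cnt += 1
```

Let's trace through this code step by step.

Initialize: tally = 0
Initialize: cnt = 0
Initialize: nums = [5, 4, 10, 9, 2, 4]
Initialize: items = [10, 6, 10, 3, 7, 5]
Entering loop: for elem, num in zip(nums, items):

After execution: tally = 6
6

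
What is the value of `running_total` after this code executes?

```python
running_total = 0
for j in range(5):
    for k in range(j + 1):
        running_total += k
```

Let's trace through this code step by step.

Initialize: running_total = 0
Entering loop: for j in range(5):

After execution: running_total = 20
20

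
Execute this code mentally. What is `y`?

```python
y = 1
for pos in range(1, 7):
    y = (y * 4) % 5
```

Let's trace through this code step by step.

Initialize: y = 1
Entering loop: for pos in range(1, 7):

After execution: y = 1
1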